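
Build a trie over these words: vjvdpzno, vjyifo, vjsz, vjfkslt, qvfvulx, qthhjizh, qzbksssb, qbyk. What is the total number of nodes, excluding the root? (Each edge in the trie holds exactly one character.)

43

Count nodes per top-level branch (shared prefixes stored once):
  'q'-branch (qbyk, qthhjizh, qvfvulx, qzbksssb): 24 nodes
  'v'-branch (vjfkslt, vjsz, vjvdpzno, vjyifo): 19 nodes
Sum: 43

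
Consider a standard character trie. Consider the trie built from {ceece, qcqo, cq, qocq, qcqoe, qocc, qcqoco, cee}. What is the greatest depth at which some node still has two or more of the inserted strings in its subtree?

Look for the deepest trie node that still has at least two words in its subtree.
e.g. "qcqo" and "qcqoco" share the prefix "qcqo" of length 4; no pair shares a longer one.
Longest shared-prefix length: 4

4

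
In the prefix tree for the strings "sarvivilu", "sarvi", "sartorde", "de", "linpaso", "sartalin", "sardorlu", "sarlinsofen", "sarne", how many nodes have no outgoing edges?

8

A leaf is a node with no children — equivalently, the end of a word that is not a proper prefix of any other stored word.
Those words: "de", "linpaso", "sardorlu", "sarlinsofen", "sarne", "sartalin", "sartorde", "sarvivilu"
Leaf count: 8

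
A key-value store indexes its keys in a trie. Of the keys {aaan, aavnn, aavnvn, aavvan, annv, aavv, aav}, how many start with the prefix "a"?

7

Traverse to the node for "a", then collect every word in that subtree.
Words under "a": aaan, aav, aavnn, aavnvn, aavv, aavvan, annv
Count: 7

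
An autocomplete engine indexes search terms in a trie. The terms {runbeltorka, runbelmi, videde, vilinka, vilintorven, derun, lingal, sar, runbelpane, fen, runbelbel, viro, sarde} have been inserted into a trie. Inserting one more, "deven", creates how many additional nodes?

3

"de" is already a path in the trie; the remaining "ven" must be added.
Each of the 3 remaining characters creates one node.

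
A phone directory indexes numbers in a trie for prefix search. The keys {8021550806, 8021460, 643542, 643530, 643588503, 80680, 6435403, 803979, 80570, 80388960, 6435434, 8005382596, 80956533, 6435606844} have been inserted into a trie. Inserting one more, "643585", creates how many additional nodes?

1

"64358" is already a path in the trie; the remaining "5" must be added.
New nodes needed: |"643585"| − 5 = 6 − 5 = 1.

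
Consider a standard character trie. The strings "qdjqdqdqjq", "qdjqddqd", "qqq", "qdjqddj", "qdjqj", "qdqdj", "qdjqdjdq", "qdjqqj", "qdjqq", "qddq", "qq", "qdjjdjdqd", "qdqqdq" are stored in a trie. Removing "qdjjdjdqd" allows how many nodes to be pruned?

After clearing the end-marker at "qdjjdjdqd", prune upward until reaching a node still needed by another word.
The suffix "jdjdqd" (6 nodes) is used only by "qdjjdjdqd"; the node for "qdj" still has the child "q", so pruning stops there.
Nodes removed: 6

6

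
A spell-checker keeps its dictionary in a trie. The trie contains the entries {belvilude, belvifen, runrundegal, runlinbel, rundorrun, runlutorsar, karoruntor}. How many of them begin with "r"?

Traverse to the node for "r", then collect every word in that subtree.
Matches: "rundorrun", "runlinbel", "runlutorsar", "runrundegal"
Count: 4

4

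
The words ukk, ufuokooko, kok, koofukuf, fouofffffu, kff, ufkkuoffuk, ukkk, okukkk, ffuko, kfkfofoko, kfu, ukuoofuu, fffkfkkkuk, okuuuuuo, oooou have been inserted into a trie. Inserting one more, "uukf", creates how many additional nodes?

"u" is already a path in the trie; the remaining "ukf" must be added.
New nodes needed: |"uukf"| − 1 = 4 − 1 = 3.

3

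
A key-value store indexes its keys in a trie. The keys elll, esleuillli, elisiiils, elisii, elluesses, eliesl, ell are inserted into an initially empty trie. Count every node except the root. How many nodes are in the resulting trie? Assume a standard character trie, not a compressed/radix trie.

29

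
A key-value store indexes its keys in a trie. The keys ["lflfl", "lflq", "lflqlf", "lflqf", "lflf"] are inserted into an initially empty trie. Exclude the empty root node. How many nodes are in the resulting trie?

9

Insert word by word; a character creates a node only if that edge doesn't already exist:
  "lflfl" → 5 new (l, f, l, f, l)
  "lflq" → prefix "lfl" already present; 1 new (q)
  "lflqlf" → prefix "lflq" already present; 2 new (l, f)
  "lflqf" → prefix "lflq" already present; 1 new (f)
  "lflf" → prefix "lflf" already present; 0 new (none)
Total nodes = 5 + 1 + 2 + 1 + 0 = 9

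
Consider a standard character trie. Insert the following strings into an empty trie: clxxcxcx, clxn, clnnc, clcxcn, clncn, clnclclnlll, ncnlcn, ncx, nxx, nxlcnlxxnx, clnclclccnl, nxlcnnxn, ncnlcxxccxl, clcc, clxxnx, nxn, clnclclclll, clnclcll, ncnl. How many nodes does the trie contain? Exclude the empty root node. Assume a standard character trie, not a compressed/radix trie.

63

For each word, the new-node count is its length minus the longest prefix already in the trie:
  "clxxcxcx" → 8 new (c, l, x, x, c, x, c, x)
  "clxn" → prefix "clx" already present; 1 new (n)
  "clnnc" → prefix "cl" already present; 3 new (n, n, c)
  "clcxcn" → prefix "cl" already present; 4 new (c, x, c, n)
  "clncn" → prefix "cln" already present; 2 new (c, n)
  "clnclclnlll" → prefix "clnc" already present; 7 new (l, c, l, n, l, l, l)
  "ncnlcn" → 6 new (n, c, n, l, c, n)
  "ncx" → prefix "nc" already present; 1 new (x)
  "nxx" → prefix "n" already present; 2 new (x, x)
  "nxlcnlxxnx" → prefix "nx" already present; 8 new (l, c, n, l, x, x, n, x)
  "clnclclccnl" → prefix "clnclcl" already present; 4 new (c, c, n, l)
  "nxlcnnxn" → prefix "nxlcn" already present; 3 new (n, x, n)
  "ncnlcxxccxl" → prefix "ncnlc" already present; 6 new (x, x, c, c, x, l)
  "clcc" → prefix "clc" already present; 1 new (c)
  "clxxnx" → prefix "clxx" already present; 2 new (n, x)
  "nxn" → prefix "nx" already present; 1 new (n)
  "clnclclclll" → prefix "clnclclc" already present; 3 new (l, l, l)
  "clnclcll" → prefix "clnclcl" already present; 1 new (l)
  "ncnl" → prefix "ncnl" already present; 0 new (none)
Total nodes = 8 + 1 + 3 + 4 + 2 + 7 + 6 + 1 + 2 + 8 + 4 + 3 + 6 + 1 + 2 + 1 + 3 + 1 + 0 = 63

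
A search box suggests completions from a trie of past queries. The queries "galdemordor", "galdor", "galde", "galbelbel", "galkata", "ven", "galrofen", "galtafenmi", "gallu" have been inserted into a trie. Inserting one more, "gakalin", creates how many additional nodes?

Walking "gakalin" from the root, the first 2 characters ("ga") follow existing edges; "k" is the first miss.
New nodes needed: |"gakalin"| − 2 = 7 − 2 = 5.

5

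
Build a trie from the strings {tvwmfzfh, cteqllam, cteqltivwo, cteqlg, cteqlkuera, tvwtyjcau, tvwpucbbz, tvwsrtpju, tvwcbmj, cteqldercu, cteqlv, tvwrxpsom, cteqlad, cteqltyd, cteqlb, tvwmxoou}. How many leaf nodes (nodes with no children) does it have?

16

Leaves are exactly the stored words that no other stored word extends.
Those words: "cteqlad", "cteqlb", "cteqldercu", "cteqlg", "cteqlkuera", "cteqllam", "cteqltivwo", "cteqltyd", "cteqlv", "tvwcbmj", "tvwmfzfh", "tvwmxoou", "tvwpucbbz", "tvwrxpsom", "tvwsrtpju", "tvwtyjcau"
Leaf count: 16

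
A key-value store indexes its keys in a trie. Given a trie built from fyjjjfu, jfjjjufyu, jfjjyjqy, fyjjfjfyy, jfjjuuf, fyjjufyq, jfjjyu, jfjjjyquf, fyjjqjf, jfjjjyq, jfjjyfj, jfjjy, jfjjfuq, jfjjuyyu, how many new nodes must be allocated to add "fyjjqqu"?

"fyjjq" is already a path in the trie; the remaining "qu" must be added.
Each of the 2 remaining characters creates one node.

2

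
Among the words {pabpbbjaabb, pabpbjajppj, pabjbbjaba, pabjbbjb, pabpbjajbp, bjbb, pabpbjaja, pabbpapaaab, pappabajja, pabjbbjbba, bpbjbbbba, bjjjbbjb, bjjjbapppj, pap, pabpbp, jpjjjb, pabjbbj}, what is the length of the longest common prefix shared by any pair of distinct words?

8

The deepest shared node is where two words last agree before diverging.
e.g. "pabjbbjb" and "pabjbbjbba" share the prefix "pabjbbjb" of length 8; no pair shares a longer one.
Longest shared-prefix length: 8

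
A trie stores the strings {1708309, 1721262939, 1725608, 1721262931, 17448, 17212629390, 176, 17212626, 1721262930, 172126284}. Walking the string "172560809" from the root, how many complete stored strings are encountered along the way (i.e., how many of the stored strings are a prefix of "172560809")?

Walk "172560809" from the root; an end-of-word marker is hit whenever a stored word is a prefix of "172560809".
Prefixes of the query that are stored words: "1725608"
Count: 1

1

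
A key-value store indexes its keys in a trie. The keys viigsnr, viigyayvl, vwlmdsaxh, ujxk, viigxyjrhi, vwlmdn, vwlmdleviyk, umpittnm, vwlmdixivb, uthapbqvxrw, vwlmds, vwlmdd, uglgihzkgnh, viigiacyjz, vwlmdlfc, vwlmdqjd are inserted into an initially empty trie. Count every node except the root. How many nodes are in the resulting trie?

81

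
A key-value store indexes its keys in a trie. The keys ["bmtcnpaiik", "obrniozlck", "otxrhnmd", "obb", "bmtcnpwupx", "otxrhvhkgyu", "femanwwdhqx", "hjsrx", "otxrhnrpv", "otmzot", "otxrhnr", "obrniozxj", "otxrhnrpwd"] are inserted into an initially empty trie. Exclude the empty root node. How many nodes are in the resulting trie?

Count nodes per top-level branch (shared prefixes stored once):
  'b'-branch (bmtcnpaiik, bmtcnpwupx): 14 nodes
  'f'-branch (femanwwdhqx): 11 nodes
  'h'-branch (hjsrx): 5 nodes
  'o'-branch (obb, obrniozlck, obrniozxj, otmzot, otxrhnmd, otxrhnr, otxrhnrpv, otxrhnrpwd, otxrhvhkgyu): 35 nodes
Sum: 65

65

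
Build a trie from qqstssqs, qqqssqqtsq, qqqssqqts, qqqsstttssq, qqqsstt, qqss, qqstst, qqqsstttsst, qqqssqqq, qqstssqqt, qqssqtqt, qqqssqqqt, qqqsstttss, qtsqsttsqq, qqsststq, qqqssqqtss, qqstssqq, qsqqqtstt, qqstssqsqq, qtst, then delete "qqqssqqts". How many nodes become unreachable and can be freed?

0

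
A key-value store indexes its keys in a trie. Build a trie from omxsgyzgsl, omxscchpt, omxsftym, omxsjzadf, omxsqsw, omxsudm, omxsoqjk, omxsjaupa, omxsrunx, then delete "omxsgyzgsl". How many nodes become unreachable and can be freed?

A node on "omxsgyzgsl"'s path can go only if nothing else ends at it or branches off below it.
The suffix "gyzgsl" (6 nodes) is used only by "omxsgyzgsl"; the node for "omxs" still has the child "c", so pruning stops there.
Nodes removed: 6

6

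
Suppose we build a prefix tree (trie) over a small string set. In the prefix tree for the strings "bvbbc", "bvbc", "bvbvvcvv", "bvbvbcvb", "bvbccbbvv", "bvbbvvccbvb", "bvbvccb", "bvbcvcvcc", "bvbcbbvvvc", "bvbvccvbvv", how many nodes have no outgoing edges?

Leaves are exactly the stored words that no other stored word extends.
Those words: "bvbbc", "bvbbvvccbvb", "bvbcbbvvvc", "bvbccbbvv", "bvbcvcvcc", "bvbvbcvb", "bvbvccb", "bvbvccvbvv", "bvbvvcvv"
Leaf count: 9

9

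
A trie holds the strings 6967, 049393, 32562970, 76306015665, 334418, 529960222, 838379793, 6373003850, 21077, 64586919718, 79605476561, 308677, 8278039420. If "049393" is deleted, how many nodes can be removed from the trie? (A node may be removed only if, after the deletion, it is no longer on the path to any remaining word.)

6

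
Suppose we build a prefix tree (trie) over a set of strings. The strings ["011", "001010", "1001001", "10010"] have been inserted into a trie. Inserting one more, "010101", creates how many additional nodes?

"01" is already a path in the trie; the remaining "0101" must be added.
Each of the 4 remaining characters creates one node.

4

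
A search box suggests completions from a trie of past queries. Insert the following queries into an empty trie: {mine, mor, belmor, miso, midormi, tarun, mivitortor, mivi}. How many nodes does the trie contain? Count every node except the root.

Trie structure (* marks end of a word):
(root)
├─ b
│  └─ e
│     └─ l
│        └─ m
│           └─ o
│              └─ r *
├─ m
│  ├─ i
│  │  ├─ d
│  │  │  └─ o
│  │  │     └─ r
│  │  │        └─ m
│  │  │           └─ i *
│  │  ├─ n
│  │  │  └─ e *
│  │  ├─ s
│  │  │  └─ o *
│  │  └─ v
│  │     └─ i *
│  │        └─ t
│  │           └─ o
│  │              └─ r
│  │                 └─ t
│  │                    └─ o
│  │                       └─ r *
│  └─ o
│     └─ r *
└─ t
   └─ a
      └─ r
         └─ u
            └─ n *
Counting every labelled node above: 32.

32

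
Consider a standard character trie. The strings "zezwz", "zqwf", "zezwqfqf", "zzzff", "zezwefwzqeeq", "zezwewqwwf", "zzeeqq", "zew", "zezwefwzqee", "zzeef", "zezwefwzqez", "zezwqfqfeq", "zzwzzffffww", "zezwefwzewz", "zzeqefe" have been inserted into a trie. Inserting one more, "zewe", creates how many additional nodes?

"zew" is already a path in the trie; the remaining "e" must be added.
So 4 − 3 = 1 new nodes.

1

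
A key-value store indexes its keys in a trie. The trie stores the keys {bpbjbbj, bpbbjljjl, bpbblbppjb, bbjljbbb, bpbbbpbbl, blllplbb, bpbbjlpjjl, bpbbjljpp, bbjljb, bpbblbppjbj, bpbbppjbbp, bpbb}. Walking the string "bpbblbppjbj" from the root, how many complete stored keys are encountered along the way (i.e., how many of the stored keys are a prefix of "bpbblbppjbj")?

3

Traverse "bpbblbppjbj" character by character; count nodes along the way that are marked as word ends.
Prefixes of the query that are stored words: "bpbb", "bpbblbppjb", "bpbblbppjbj"
Count: 3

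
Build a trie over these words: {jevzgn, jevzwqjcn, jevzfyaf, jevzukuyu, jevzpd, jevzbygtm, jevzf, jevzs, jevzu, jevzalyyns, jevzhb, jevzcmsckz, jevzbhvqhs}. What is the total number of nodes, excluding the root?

Insert word by word; a character creates a node only if that edge doesn't already exist:
  "jevzgn" → 6 new (j, e, v, z, g, n)
  "jevzwqjcn" → prefix "jevz" already present; 5 new (w, q, j, c, n)
  "jevzfyaf" → prefix "jevz" already present; 4 new (f, y, a, f)
  "jevzukuyu" → prefix "jevz" already present; 5 new (u, k, u, y, u)
  "jevzpd" → prefix "jevz" already present; 2 new (p, d)
  "jevzbygtm" → prefix "jevz" already present; 5 new (b, y, g, t, m)
  "jevzf" → prefix "jevzf" already present; 0 new (none)
  "jevzs" → prefix "jevz" already present; 1 new (s)
  "jevzu" → prefix "jevzu" already present; 0 new (none)
  "jevzalyyns" → prefix "jevz" already present; 6 new (a, l, y, y, n, s)
  "jevzhb" → prefix "jevz" already present; 2 new (h, b)
  "jevzcmsckz" → prefix "jevz" already present; 6 new (c, m, s, c, k, z)
  "jevzbhvqhs" → prefix "jevzb" already present; 5 new (h, v, q, h, s)
Total nodes = 6 + 5 + 4 + 5 + 2 + 5 + 0 + 1 + 0 + 6 + 2 + 6 + 5 = 47

47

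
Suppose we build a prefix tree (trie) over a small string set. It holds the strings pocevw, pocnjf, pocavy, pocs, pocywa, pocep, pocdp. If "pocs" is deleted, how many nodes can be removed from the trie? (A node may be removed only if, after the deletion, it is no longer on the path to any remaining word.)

After clearing the end-marker at "pocs", prune upward until reaching a node still needed by another word.
The suffix "s" (1 node) is used only by "pocs"; the node for "poc" still has the child "e", so pruning stops there.
Nodes removed: 1

1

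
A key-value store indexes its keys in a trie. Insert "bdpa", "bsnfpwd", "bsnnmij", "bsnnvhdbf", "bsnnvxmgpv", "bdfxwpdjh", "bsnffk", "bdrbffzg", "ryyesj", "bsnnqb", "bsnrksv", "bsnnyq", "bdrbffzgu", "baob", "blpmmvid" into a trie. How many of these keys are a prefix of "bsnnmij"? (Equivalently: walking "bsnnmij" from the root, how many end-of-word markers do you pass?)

Walk "bsnnmij" from the root; an end-of-word marker is hit whenever a stored word is a prefix of "bsnnmij".
Prefixes of the query that are stored words: "bsnnmij"
Count: 1

1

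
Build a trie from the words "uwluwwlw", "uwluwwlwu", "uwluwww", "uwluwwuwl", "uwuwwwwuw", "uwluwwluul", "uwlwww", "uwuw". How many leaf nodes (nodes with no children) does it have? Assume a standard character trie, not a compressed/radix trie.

Leaves are exactly the stored words that no other stored word extends.
Those words: "uwluwwluul", "uwluwwlwu", "uwluwwuwl", "uwluwww", "uwlwww", "uwuwwwwuw"
Leaf count: 6

6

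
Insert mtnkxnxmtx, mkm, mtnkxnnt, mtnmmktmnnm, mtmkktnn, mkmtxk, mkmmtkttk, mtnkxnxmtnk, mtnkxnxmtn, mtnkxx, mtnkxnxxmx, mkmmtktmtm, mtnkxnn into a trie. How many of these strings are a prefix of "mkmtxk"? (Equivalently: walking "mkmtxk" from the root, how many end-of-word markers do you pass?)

2

Walk "mkmtxk" from the root; an end-of-word marker is hit whenever a stored word is a prefix of "mkmtxk".
Prefixes of the query that are stored words: "mkm", "mkmtxk"
Count: 2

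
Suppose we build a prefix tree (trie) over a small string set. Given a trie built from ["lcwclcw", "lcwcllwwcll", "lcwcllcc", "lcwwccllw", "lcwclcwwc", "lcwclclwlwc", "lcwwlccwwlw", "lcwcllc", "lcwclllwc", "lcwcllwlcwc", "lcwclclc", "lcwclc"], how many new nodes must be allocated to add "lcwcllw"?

0

"lcwcllw" is already a full path in the trie; only an end-marker is added.
No new nodes are needed: 0.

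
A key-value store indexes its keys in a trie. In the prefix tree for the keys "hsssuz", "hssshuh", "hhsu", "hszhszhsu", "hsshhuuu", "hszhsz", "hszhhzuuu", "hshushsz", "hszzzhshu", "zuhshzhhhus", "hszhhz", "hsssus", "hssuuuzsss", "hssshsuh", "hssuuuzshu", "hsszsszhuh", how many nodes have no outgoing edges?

14

A leaf is a node with no children — equivalently, the end of a word that is not a proper prefix of any other stored word.
Those words: "hhsu", "hshushsz", "hsshhuuu", "hssshsuh", "hssshuh", "hsssus", "hsssuz", "hssuuuzshu", "hssuuuzsss", "hsszsszhuh", "hszhhzuuu", "hszhszhsu", "hszzzhshu", "zuhshzhhhus"
Leaf count: 14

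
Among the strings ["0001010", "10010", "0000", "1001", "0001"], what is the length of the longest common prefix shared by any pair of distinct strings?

4

The deepest shared node is where two words last agree before diverging.
e.g. "0001" and "0001010" share the prefix "0001" of length 4; no pair shares a longer one.
Longest shared-prefix length: 4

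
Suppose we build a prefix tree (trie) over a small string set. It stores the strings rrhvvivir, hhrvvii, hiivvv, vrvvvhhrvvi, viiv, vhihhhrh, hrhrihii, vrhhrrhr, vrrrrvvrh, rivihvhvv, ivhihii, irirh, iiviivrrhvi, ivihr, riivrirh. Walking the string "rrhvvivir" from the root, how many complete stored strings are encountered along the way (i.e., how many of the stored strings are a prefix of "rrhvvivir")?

1

Check each prefix of "rrhvvivir" against the stored set — each match is an end-marker on the path.
Prefixes of the query that are stored words: "rrhvvivir"
Count: 1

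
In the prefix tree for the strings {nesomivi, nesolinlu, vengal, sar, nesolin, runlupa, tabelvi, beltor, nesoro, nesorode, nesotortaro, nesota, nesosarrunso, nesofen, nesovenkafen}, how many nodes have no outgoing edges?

13

Leaves are exactly the stored words that no other stored word extends.
Those words: "beltor", "nesofen", "nesolinlu", "nesomivi", "nesorode", "nesosarrunso", "nesota", "nesotortaro", "nesovenkafen", "runlupa", "sar", "tabelvi", "vengal"
Leaf count: 13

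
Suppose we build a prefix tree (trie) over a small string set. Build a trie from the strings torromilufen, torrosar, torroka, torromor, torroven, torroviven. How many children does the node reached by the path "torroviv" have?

Walk "torroviv" from the root, arriving at one node.
Characters that immediately follow "torroviv" among the stored strings: {e}.
That node has 1 child edge.

1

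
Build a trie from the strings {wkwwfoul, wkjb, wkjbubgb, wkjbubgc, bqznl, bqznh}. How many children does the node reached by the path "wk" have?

Walk "wk" from the root, arriving at one node.
Characters that immediately follow "wk" among the stored strings: {j, w}.
That node has 2 child edges.

2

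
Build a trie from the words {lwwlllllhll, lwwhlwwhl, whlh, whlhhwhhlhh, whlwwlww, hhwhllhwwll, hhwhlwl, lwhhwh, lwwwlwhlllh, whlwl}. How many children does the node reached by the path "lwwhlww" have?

Walk "lwwhlww" from the root, arriving at one node.
Distinct next characters after "lwwhlww": h.
That node has 1 child edge.

1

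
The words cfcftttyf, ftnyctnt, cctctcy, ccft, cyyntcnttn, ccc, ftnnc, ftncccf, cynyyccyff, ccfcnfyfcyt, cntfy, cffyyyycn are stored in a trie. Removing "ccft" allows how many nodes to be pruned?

1

Walk "ccft" from the leaf back toward the root, removing each node that no remaining word uses.
The suffix "t" (1 node) is used only by "ccft"; the node for "ccf" still has the child "c", so pruning stops there.
Nodes removed: 1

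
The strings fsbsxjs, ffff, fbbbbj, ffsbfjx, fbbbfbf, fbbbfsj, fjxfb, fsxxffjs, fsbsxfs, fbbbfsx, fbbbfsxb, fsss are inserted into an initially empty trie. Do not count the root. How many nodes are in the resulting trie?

Count nodes per top-level branch (shared prefixes stored once):
  'f'-branch (fbbbbj, fbbbfbf, fbbbfsj, fbbbfsx, fbbbfsxb, ffff, ffsbfjx, fjxfb, fsbsxfs, fsbsxjs, fsss, fsxxffjs): 41 nodes
Sum: 41

41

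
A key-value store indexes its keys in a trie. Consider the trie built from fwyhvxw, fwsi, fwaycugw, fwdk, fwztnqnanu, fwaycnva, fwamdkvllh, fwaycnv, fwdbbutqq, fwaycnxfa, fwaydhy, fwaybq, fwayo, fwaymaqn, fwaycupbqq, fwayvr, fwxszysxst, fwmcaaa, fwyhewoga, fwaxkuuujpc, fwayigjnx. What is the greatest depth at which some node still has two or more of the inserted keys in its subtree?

Equivalently: take the maximum, over all pairs, of their longest common prefix length.
"fwaycnv" and "fwaycnva" agree on "fwaycnv" (7 characters) before diverging; nothing deeper is shared.
Longest shared-prefix length: 7

7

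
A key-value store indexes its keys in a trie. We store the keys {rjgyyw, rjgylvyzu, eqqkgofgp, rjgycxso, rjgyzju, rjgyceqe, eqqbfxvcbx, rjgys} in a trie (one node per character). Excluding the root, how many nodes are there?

38

Insert word by word; a character creates a node only if that edge doesn't already exist:
  "rjgyyw" → 6 new (r, j, g, y, y, w)
  "rjgylvyzu" → prefix "rjgy" already present; 5 new (l, v, y, z, u)
  "eqqkgofgp" → 9 new (e, q, q, k, g, o, f, g, p)
  "rjgycxso" → prefix "rjgy" already present; 4 new (c, x, s, o)
  "rjgyzju" → prefix "rjgy" already present; 3 new (z, j, u)
  "rjgyceqe" → prefix "rjgyc" already present; 3 new (e, q, e)
  "eqqbfxvcbx" → prefix "eqq" already present; 7 new (b, f, x, v, c, b, x)
  "rjgys" → prefix "rjgy" already present; 1 new (s)
Total nodes = 6 + 5 + 9 + 4 + 3 + 3 + 7 + 1 = 38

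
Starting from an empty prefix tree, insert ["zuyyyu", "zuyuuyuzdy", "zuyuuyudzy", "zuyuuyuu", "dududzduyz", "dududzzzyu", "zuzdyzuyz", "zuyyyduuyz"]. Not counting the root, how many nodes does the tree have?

43

For each word, the new-node count is its length minus the longest prefix already in the trie:
  "zuyyyu" → 6 new (z, u, y, y, y, u)
  "zuyuuyuzdy" → prefix "zuy" already present; 7 new (u, u, y, u, z, d, y)
  "zuyuuyudzy" → prefix "zuyuuyu" already present; 3 new (d, z, y)
  "zuyuuyuu" → prefix "zuyuuyu" already present; 1 new (u)
  "dududzduyz" → 10 new (d, u, d, u, d, z, d, u, y, z)
  "dududzzzyu" → prefix "dududz" already present; 4 new (z, z, y, u)
  "zuzdyzuyz" → prefix "zu" already present; 7 new (z, d, y, z, u, y, z)
  "zuyyyduuyz" → prefix "zuyyy" already present; 5 new (d, u, u, y, z)
Total nodes = 6 + 7 + 3 + 1 + 10 + 4 + 7 + 5 = 43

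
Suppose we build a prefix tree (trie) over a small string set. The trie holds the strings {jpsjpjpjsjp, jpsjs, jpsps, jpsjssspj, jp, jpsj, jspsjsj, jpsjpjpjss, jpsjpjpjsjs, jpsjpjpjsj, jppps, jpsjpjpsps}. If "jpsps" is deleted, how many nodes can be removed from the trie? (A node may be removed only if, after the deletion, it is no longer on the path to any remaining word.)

2

A node on "jpsps"'s path can go only if nothing else ends at it or branches off below it.
The suffix "ps" (2 nodes) is used only by "jpsps"; the node for "jps" still has the child "j", so pruning stops there.
Nodes removed: 2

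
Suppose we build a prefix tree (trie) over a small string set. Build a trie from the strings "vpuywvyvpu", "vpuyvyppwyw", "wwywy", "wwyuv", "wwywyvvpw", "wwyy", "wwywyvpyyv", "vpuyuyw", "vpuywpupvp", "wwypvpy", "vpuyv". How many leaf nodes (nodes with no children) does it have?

A leaf is a node with no children — equivalently, the end of a word that is not a proper prefix of any other stored word.
Those words: "vpuyuyw", "vpuyvyppwyw", "vpuywpupvp", "vpuywvyvpu", "wwypvpy", "wwyuv", "wwywyvpyyv", "wwywyvvpw", "wwyy"
Leaf count: 9

9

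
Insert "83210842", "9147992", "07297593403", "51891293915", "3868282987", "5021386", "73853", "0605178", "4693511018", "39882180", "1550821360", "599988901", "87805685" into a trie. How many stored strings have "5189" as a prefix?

Walk to "5189"; the words in its subtree are exactly those with that prefix.
Words under "5189": 51891293915
Count: 1

1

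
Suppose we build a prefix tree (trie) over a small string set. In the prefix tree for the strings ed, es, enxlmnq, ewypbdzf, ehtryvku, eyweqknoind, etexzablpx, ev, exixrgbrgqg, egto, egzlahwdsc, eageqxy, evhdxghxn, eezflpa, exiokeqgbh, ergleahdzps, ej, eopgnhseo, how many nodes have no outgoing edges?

Leaves are exactly the stored words that no other stored word extends.
Those words: "eageqxy", "ed", "eezflpa", "egto", "egzlahwdsc", "ehtryvku", "ej", "enxlmnq", "eopgnhseo", "ergleahdzps", "es", "etexzablpx", "evhdxghxn", "ewypbdzf", "exiokeqgbh", "exixrgbrgqg", "eyweqknoind"
Leaf count: 17

17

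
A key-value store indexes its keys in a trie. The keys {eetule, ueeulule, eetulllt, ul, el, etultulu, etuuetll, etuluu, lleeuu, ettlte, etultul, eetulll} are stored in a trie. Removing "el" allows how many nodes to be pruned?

1

Walk "el" from the leaf back toward the root, removing each node that no remaining word uses.
The suffix "l" (1 node) is used only by "el"; the node for "e" still has the child "e", so pruning stops there.
Nodes removed: 1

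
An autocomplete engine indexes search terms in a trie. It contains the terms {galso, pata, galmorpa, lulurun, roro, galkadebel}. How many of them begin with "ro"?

1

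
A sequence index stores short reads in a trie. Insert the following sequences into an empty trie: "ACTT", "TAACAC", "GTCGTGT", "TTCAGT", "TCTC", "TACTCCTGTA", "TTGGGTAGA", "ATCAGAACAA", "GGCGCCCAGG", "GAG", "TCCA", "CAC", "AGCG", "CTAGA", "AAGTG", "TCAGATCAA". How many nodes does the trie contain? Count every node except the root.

83

Insert word by word; a character creates a node only if that edge doesn't already exist:
  "ACTT" → 4 new (A, C, T, T)
  "TAACAC" → 6 new (T, A, A, C, A, C)
  "GTCGTGT" → 7 new (G, T, C, G, T, G, T)
  "TTCAGT" → prefix "T" already present; 5 new (T, C, A, G, T)
  "TCTC" → prefix "T" already present; 3 new (C, T, C)
  "TACTCCTGTA" → prefix "TA" already present; 8 new (C, T, C, C, T, G, T, A)
  "TTGGGTAGA" → prefix "TT" already present; 7 new (G, G, G, T, A, G, A)
  "ATCAGAACAA" → prefix "A" already present; 9 new (T, C, A, G, A, A, C, A, A)
  "GGCGCCCAGG" → prefix "G" already present; 9 new (G, C, G, C, C, C, A, G, G)
  "GAG" → prefix "G" already present; 2 new (A, G)
  "TCCA" → prefix "TC" already present; 2 new (C, A)
  "CAC" → 3 new (C, A, C)
  "AGCG" → prefix "A" already present; 3 new (G, C, G)
  "CTAGA" → prefix "C" already present; 4 new (T, A, G, A)
  "AAGTG" → prefix "A" already present; 4 new (A, G, T, G)
  "TCAGATCAA" → prefix "TC" already present; 7 new (A, G, A, T, C, A, A)
Total nodes = 4 + 6 + 7 + 5 + 3 + 8 + 7 + 9 + 9 + 2 + 2 + 3 + 3 + 4 + 4 + 7 = 83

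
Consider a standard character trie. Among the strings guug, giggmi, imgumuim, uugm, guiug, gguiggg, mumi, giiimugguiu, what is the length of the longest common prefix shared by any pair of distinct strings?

Look for the deepest trie node that still has at least two words in its subtree.
e.g. "giggmi" and "giiimugguiu" share the prefix "gi" of length 2; no pair shares a longer one.
Longest shared-prefix length: 2

2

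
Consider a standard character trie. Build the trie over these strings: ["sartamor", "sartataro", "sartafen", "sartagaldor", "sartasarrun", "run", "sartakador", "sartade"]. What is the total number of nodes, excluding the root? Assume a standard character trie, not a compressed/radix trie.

Trace insertions, counting only characters that open a new branch:
  "sartamor" → 8 new (s, a, r, t, a, m, o, r)
  "sartataro" → prefix "sarta" already present; 4 new (t, a, r, o)
  "sartafen" → prefix "sarta" already present; 3 new (f, e, n)
  "sartagaldor" → prefix "sarta" already present; 6 new (g, a, l, d, o, r)
  "sartasarrun" → prefix "sarta" already present; 6 new (s, a, r, r, u, n)
  "run" → 3 new (r, u, n)
  "sartakador" → prefix "sarta" already present; 5 new (k, a, d, o, r)
  "sartade" → prefix "sarta" already present; 2 new (d, e)
Total nodes = 8 + 4 + 3 + 6 + 6 + 3 + 5 + 2 = 37

37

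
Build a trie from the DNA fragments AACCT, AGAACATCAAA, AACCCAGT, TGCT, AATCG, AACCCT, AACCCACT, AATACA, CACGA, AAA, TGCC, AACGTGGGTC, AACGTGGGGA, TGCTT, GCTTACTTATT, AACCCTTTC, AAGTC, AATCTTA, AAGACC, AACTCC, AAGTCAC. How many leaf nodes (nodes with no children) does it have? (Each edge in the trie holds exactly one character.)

18

A leaf is a node with no children — equivalently, the end of a word that is not a proper prefix of any other stored word.
Those words: "AAA", "AACCCACT", "AACCCAGT", "AACCCTTTC", "AACCT", "AACGTGGGGA", "AACGTGGGTC", "AACTCC", "AAGACC", "AAGTCAC", "AATACA", "AATCG", "AATCTTA", "AGAACATCAAA", "CACGA", "GCTTACTTATT", "TGCC", "TGCTT"
Leaf count: 18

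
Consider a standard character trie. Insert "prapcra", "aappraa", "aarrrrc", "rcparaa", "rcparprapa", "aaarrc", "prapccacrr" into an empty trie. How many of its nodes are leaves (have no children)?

7

A leaf is a node with no children — equivalently, the end of a word that is not a proper prefix of any other stored word.
Those words: "aaarrc", "aappraa", "aarrrrc", "prapccacrr", "prapcra", "rcparaa", "rcparprapa"
Leaf count: 7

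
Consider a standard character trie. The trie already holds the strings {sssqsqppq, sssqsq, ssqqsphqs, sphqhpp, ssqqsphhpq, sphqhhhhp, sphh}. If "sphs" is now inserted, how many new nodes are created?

"sph" is already a path in the trie; the remaining "s" must be added.
Each of the 1 remaining characters creates one node.

1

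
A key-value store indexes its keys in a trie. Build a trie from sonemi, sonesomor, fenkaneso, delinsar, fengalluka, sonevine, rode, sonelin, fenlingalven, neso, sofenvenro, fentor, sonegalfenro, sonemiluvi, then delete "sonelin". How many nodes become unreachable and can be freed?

3

A node on "sonelin"'s path can go only if nothing else ends at it or branches off below it.
The suffix "lin" (3 nodes) is used only by "sonelin"; the node for "sone" still has the child "m", so pruning stops there.
Nodes removed: 3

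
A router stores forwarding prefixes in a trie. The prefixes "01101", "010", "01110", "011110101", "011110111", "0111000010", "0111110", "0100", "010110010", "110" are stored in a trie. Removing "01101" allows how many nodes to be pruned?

Walk "01101" from the leaf back toward the root, removing each node that no remaining word uses.
The suffix "01" (2 nodes) is used only by "01101"; the node for "011" still has the child "1", so pruning stops there.
Nodes removed: 2

2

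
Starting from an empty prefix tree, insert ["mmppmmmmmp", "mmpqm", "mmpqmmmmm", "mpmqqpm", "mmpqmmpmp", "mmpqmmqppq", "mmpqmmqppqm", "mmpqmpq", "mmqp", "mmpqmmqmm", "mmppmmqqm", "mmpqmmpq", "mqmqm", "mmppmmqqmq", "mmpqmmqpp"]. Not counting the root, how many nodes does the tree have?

45

For each word, the new-node count is its length minus the longest prefix already in the trie:
  "mmppmmmmmp" → 10 new (m, m, p, p, m, m, m, m, m, p)
  "mmpqm" → prefix "mmp" already present; 2 new (q, m)
  "mmpqmmmmm" → prefix "mmpqm" already present; 4 new (m, m, m, m)
  "mpmqqpm" → prefix "m" already present; 6 new (p, m, q, q, p, m)
  "mmpqmmpmp" → prefix "mmpqmm" already present; 3 new (p, m, p)
  "mmpqmmqppq" → prefix "mmpqmm" already present; 4 new (q, p, p, q)
  "mmpqmmqppqm" → prefix "mmpqmmqppq" already present; 1 new (m)
  "mmpqmpq" → prefix "mmpqm" already present; 2 new (p, q)
  "mmqp" → prefix "mm" already present; 2 new (q, p)
  "mmpqmmqmm" → prefix "mmpqmmq" already present; 2 new (m, m)
  "mmppmmqqm" → prefix "mmppmm" already present; 3 new (q, q, m)
  "mmpqmmpq" → prefix "mmpqmmp" already present; 1 new (q)
  "mqmqm" → prefix "m" already present; 4 new (q, m, q, m)
  "mmppmmqqmq" → prefix "mmppmmqqm" already present; 1 new (q)
  "mmpqmmqpp" → prefix "mmpqmmqpp" already present; 0 new (none)
Total nodes = 10 + 2 + 4 + 6 + 3 + 4 + 1 + 2 + 2 + 2 + 3 + 1 + 4 + 1 + 0 = 45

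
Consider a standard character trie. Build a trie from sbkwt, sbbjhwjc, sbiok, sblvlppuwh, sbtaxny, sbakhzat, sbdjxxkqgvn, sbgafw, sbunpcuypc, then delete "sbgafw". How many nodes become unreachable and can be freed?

4

After clearing the end-marker at "sbgafw", prune upward until reaching a node still needed by another word.
The suffix "gafw" (4 nodes) is used only by "sbgafw"; the node for "sb" still has the child "k", so pruning stops there.
Nodes removed: 4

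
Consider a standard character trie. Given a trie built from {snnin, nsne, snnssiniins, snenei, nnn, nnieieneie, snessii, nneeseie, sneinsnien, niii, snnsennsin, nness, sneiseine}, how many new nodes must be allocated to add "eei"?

Nothing in the trie begins with "e"; the whole of "eei" is new.
3 − 0 = 3 new nodes.

3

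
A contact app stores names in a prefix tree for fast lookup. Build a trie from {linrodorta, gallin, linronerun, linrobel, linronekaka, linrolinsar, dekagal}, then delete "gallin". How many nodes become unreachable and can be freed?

Walk "gallin" from the leaf back toward the root, removing each node that no remaining word uses.
No other word shares any prefix with "gallin", so all 6 of its nodes go.
Nodes removed: 6

6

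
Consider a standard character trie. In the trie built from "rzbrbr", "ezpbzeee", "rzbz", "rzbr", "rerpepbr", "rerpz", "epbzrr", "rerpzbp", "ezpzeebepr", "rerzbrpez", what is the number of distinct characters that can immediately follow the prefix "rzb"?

2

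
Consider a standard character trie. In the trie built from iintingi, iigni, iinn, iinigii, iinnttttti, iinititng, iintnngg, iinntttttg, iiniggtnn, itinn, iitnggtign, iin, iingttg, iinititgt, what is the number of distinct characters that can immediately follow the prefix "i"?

2

Walk "i" from the root, arriving at one node.
Distinct next characters after "i": i, t.
That node has 2 child edges.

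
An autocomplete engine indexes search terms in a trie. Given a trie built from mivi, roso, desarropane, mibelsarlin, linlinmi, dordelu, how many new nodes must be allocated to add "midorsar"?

The longest prefix of "midorsar" already in the trie is "mi" (length 2).
New nodes needed: |"midorsar"| − 2 = 8 − 2 = 6.

6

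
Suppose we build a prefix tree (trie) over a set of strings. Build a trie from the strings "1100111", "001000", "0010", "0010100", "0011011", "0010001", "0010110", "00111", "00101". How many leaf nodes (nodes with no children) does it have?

6

Leaves are exactly the stored words that no other stored word extends.
Those words: "0010001", "0010100", "0010110", "0011011", "00111", "1100111"
Leaf count: 6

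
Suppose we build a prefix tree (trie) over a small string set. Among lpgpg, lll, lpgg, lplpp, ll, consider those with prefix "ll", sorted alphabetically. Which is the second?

Filter for "ll…" and sort: "ll", "lll"
The 2nd is lll.

lll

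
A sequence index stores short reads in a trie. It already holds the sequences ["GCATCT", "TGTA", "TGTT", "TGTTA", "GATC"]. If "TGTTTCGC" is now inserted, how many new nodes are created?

4

Walking "TGTTTCGC" from the root, the first 4 characters ("TGTT") follow existing edges; "T" is the first miss.
New nodes needed: |"TGTTTCGC"| − 4 = 8 − 4 = 4.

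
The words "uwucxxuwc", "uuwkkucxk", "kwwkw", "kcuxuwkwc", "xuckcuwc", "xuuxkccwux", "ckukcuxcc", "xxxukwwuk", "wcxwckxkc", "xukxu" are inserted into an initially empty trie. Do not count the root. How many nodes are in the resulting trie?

75

Trace insertions, counting only characters that open a new branch:
  "uwucxxuwc" → 9 new (u, w, u, c, x, x, u, w, c)
  "uuwkkucxk" → prefix "u" already present; 8 new (u, w, k, k, u, c, x, k)
  "kwwkw" → 5 new (k, w, w, k, w)
  "kcuxuwkwc" → prefix "k" already present; 8 new (c, u, x, u, w, k, w, c)
  "xuckcuwc" → 8 new (x, u, c, k, c, u, w, c)
  "xuuxkccwux" → prefix "xu" already present; 8 new (u, x, k, c, c, w, u, x)
  "ckukcuxcc" → 9 new (c, k, u, k, c, u, x, c, c)
  "xxxukwwuk" → prefix "x" already present; 8 new (x, x, u, k, w, w, u, k)
  "wcxwckxkc" → 9 new (w, c, x, w, c, k, x, k, c)
  "xukxu" → prefix "xu" already present; 3 new (k, x, u)
Total nodes = 9 + 8 + 5 + 8 + 8 + 8 + 9 + 8 + 9 + 3 = 75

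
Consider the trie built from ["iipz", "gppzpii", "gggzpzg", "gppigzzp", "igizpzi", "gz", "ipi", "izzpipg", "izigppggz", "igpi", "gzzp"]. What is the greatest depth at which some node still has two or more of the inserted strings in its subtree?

3

Look for the deepest trie node that still has at least two words in its subtree.
e.g. "gppigzzp" and "gppzpii" share the prefix "gpp" of length 3; no pair shares a longer one.
Longest shared-prefix length: 3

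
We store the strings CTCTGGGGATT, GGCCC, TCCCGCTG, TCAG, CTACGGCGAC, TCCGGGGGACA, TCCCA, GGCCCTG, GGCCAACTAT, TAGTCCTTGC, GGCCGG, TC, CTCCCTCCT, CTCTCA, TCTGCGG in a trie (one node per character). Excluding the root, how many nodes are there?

75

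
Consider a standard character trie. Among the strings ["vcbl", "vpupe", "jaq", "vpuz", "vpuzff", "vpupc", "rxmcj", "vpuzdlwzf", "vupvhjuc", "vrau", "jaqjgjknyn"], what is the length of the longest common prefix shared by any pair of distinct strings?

Look for the deepest trie node that still has at least two words in its subtree.
"vpupc" and "vpupe" agree on "vpup" (4 characters) before diverging; nothing deeper is shared.
Longest shared-prefix length: 4

4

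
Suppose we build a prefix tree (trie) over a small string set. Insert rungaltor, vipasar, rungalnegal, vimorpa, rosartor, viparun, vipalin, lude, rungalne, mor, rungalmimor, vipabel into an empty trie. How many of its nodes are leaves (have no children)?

Leaves are exactly the stored words that no other stored word extends.
Those words: "lude", "mor", "rosartor", "rungalmimor", "rungalnegal", "rungaltor", "vimorpa", "vipabel", "vipalin", "viparun", "vipasar"
Leaf count: 11

11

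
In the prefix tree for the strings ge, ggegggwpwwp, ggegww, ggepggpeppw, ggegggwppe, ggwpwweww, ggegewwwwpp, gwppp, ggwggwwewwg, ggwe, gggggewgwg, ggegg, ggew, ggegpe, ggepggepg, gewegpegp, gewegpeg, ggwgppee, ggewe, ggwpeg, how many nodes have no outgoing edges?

A leaf is a node with no children — equivalently, the end of a word that is not a proper prefix of any other stored word.
Those words: "gewegpegp", "ggegewwwwpp", "ggegggwppe", "ggegggwpwwp", "ggegpe", "ggegww", "ggepggepg", "ggepggpeppw", "ggewe", "gggggewgwg", "ggwe", "ggwggwwewwg", "ggwgppee", "ggwpeg", "ggwpwweww", "gwppp"
Leaf count: 16

16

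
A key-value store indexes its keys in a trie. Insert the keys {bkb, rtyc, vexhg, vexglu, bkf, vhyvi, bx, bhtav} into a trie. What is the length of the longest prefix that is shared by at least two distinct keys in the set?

The deepest shared node is where two words last agree before diverging.
e.g. "vexglu" and "vexhg" share the prefix "vex" of length 3; no pair shares a longer one.
Longest shared-prefix length: 3

3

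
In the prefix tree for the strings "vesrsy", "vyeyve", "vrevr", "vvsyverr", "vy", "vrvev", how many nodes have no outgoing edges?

5

Leaves are exactly the stored words that no other stored word extends.
Those words: "vesrsy", "vrevr", "vrvev", "vvsyverr", "vyeyve"
Leaf count: 5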